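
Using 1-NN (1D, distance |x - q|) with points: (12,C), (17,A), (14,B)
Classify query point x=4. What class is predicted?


Distances: |12-4|=8, |17-4|=13, |14-4|=10. 1 nearest: (12,C). Counts: {'C': 1}. Majority class: C.

C


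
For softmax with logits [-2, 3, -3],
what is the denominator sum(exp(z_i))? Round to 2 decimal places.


Denom = e^-2=0.1353 + e^3=20.0855 + e^-3=0.0498. Sum = 20.2706, which rounds to 20.27.

20.27


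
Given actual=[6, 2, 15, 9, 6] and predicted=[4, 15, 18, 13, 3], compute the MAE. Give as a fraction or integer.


MAE = (1/5) * (|6-4|=2 + |2-15|=13 + |15-18|=3 + |9-13|=4 + |6-3|=3). Sum = 25. MAE = 5.

5


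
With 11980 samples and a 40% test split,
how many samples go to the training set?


Test set = 11980 * 40% = 4792. Training set = 11980 - 4792 = 7188.

7188


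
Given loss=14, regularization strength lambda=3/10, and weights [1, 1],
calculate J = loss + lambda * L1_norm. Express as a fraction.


L1 norm = sum(|w|) = 2. J = 14 + 3/10 * 2 = 73/5.

73/5


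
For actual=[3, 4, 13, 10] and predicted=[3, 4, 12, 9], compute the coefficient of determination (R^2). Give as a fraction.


Mean(y) = 15/2. SS_res = 2. SS_tot = 69. R^2 = 1 - 2/(69) = 67/69.

67/69


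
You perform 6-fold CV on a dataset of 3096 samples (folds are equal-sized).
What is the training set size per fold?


Each validation fold has 3096/6 = 516 samples. Training set = 3096 - 516 = 2580.

2580


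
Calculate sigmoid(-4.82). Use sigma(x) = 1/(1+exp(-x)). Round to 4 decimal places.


sigma(-4.82) = 1/(1+e^(4.82)) = 1/(1+123.965091) = 1/124.965091 = 0.0080.

0.0080


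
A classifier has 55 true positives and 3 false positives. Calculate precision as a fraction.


Precision = TP / (TP + FP) = 55 / 58 = 55/58.

55/58


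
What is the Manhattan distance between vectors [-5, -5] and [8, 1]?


d = sum of absolute differences: |-5-8|=13 + |-5-1|=6 = 19.

19


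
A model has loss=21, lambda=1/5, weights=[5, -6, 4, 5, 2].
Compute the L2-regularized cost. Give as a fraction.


L2 sq norm = sum(w^2) = 106. J = 21 + 1/5 * 106 = 211/5.

211/5


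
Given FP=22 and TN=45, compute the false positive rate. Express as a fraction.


FPR = FP / (FP + TN) = 22 / 67 = 22/67.

22/67


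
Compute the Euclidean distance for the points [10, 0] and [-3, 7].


d = sqrt(sum of squared differences). (10--3)^2=169, (0-7)^2=49. Sum = 218.

sqrt(218)


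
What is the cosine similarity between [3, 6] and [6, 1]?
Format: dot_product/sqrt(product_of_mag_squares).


dot = 24. |a|^2 = 45, |b|^2 = 37. cos = 24/sqrt(1665).

24/sqrt(1665)


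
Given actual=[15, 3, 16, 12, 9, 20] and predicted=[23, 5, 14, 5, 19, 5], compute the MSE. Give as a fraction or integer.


MSE = (1/6) * ((15-23)^2=64 + (3-5)^2=4 + (16-14)^2=4 + (12-5)^2=49 + (9-19)^2=100 + (20-5)^2=225). Sum = 446. MSE = 223/3.

223/3


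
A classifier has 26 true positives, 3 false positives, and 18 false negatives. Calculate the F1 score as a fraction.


Precision = 26/29 = 26/29. Recall = 26/44 = 13/22. F1 = 2*P*R/(P+R) = 52/73.

52/73


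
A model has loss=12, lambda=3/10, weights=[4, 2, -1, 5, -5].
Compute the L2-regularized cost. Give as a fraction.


L2 sq norm = sum(w^2) = 71. J = 12 + 3/10 * 71 = 333/10.

333/10


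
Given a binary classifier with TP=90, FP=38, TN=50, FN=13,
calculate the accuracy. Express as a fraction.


Accuracy = (TP + TN) / (TP + TN + FP + FN) = (90 + 50) / 191 = 140/191.

140/191


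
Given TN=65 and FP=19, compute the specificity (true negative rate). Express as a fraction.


Specificity = TN / (TN + FP) = 65 / 84 = 65/84.

65/84


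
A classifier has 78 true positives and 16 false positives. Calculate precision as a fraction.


Precision = TP / (TP + FP) = 78 / 94 = 39/47.

39/47


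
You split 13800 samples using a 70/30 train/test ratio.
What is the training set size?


Test set = 13800 * 30% = 4140. Training set = 13800 - 4140 = 9660.

9660


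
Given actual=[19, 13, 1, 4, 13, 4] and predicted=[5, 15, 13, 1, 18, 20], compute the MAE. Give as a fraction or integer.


MAE = (1/6) * (|19-5|=14 + |13-15|=2 + |1-13|=12 + |4-1|=3 + |13-18|=5 + |4-20|=16). Sum = 52. MAE = 26/3.

26/3


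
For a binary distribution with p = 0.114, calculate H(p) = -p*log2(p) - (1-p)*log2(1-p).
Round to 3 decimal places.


H = -0.114*log2(0.114) - 0.886*log2(0.886) = 0.512.

0.512


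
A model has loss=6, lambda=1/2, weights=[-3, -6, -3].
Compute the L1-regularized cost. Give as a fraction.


L1 norm = sum(|w|) = 12. J = 6 + 1/2 * 12 = 12.

12


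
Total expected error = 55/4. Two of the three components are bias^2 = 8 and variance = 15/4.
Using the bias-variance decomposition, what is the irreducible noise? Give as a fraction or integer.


Total error = bias^2 + variance + irreducible noise. So irreducible noise = 55/4 - 8 - 15/4 = 2.

2


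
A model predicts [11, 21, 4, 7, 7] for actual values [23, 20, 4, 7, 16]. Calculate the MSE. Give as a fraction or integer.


MSE = (1/5) * ((23-11)^2=144 + (20-21)^2=1 + (4-4)^2=0 + (7-7)^2=0 + (16-7)^2=81). Sum = 226. MSE = 226/5.

226/5


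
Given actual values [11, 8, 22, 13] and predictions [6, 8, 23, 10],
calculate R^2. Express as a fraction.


Mean(y) = 27/2. SS_res = 35. SS_tot = 109. R^2 = 1 - 35/(109) = 74/109.

74/109


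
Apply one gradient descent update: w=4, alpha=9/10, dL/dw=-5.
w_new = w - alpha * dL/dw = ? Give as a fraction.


w_new = 4 - 9/10 * -5 = 4 - -9/2 = 17/2.

17/2


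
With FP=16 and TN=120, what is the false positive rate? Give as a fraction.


FPR = FP / (FP + TN) = 16 / 136 = 2/17.

2/17


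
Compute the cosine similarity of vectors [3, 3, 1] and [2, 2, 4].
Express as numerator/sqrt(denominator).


dot = 16. |a|^2 = 19, |b|^2 = 24. cos = 16/sqrt(456).

16/sqrt(456)


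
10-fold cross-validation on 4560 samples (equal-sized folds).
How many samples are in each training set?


Each validation fold has 4560/10 = 456 samples. Training set = 4560 - 456 = 4104.

4104


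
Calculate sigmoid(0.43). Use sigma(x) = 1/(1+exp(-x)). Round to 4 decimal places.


sigma(0.43) = 1/(1+e^(-0.43)) = 1/(1+0.650509) = 1/1.650509 = 0.6059.

0.6059


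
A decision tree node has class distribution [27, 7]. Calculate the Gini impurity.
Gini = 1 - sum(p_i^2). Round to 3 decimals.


Total = 34. Proportions: 27/34, 7/34. sum(p_i^2) = 0.6730. Gini = 1 - 0.6730 = 0.3270, which rounds to 0.327.

0.327


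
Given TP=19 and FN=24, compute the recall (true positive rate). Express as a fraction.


Recall = TP / (TP + FN) = 19 / 43 = 19/43.

19/43


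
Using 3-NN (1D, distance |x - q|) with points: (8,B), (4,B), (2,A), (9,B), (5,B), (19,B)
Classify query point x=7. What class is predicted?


Distances: |8-7|=1, |4-7|=3, |2-7|=5, |9-7|=2, |5-7|=2, |19-7|=12. 3 nearest: (8,B), (9,B), (5,B). Counts: {'B': 3}. Majority class: B.

B


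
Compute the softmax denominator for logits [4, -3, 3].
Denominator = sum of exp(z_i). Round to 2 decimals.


Denom = e^4=54.5982 + e^-3=0.0498 + e^3=20.0855. Sum = 74.7335, which rounds to 74.73.

74.73


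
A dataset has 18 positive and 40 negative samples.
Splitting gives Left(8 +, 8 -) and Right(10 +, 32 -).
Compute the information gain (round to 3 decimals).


H(parent) = 0.8936. H(left) = 1.0000, H(right) = 0.7919. Weighted = (16/58)*1.0000 + (42/58)*0.7919 = 0.8493. IG = 0.8936 - 0.8493 = 0.0443, which rounds to 0.044.

0.044


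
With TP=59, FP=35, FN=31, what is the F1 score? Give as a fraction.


Precision = 59/94 = 59/94. Recall = 59/90 = 59/90. F1 = 2*P*R/(P+R) = 59/92.

59/92


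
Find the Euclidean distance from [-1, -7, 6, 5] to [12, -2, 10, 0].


d = sqrt(sum of squared differences). (-1-12)^2=169, (-7--2)^2=25, (6-10)^2=16, (5-0)^2=25. Sum = 235.

sqrt(235)


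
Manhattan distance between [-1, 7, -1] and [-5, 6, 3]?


d = sum of absolute differences: |-1--5|=4 + |7-6|=1 + |-1-3|=4 = 9.

9


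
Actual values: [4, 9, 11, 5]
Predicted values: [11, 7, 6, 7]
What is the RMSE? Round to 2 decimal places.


MSE = 20.5000. RMSE = sqrt(20.5000) = 4.53.

4.53


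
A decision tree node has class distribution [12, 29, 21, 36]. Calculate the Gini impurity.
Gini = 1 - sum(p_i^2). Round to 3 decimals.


Total = 98. Proportions: 12/98, 29/98, 21/98, 36/98. sum(p_i^2) = 0.2834. Gini = 1 - 0.2834 = 0.7166, which rounds to 0.717.

0.717


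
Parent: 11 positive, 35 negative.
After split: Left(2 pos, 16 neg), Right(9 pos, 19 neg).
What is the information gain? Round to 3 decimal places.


H(parent) = 0.7936. H(left) = 0.5033, H(right) = 0.9059. Weighted = (18/46)*0.5033 + (28/46)*0.9059 = 0.7484. IG = 0.7936 - 0.7484 = 0.0452, which rounds to 0.045.

0.045


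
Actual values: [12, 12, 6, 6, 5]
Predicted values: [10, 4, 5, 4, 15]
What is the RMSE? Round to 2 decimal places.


MSE = 34.6000. RMSE = sqrt(34.6000) = 5.88.

5.88


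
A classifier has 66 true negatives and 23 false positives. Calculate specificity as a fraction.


Specificity = TN / (TN + FP) = 66 / 89 = 66/89.

66/89


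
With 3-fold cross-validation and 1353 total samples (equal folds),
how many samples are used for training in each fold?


Each validation fold has 1353/3 = 451 samples. Training set = 1353 - 451 = 902.

902


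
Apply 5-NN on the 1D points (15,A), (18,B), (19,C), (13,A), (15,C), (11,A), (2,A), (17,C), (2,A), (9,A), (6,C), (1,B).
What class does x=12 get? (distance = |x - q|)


Distances: |15-12|=3, |18-12|=6, |19-12|=7, |13-12|=1, |15-12|=3, |11-12|=1, |2-12|=10, |17-12|=5, |2-12|=10, |9-12|=3, |6-12|=6, |1-12|=11. 5 nearest: (13,A), (11,A), (15,A), (9,A), (15,C). Counts: {'A': 4, 'C': 1}. Majority class: A.

A


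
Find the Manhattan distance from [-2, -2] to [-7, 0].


d = sum of absolute differences: |-2--7|=5 + |-2-0|=2 = 7.

7


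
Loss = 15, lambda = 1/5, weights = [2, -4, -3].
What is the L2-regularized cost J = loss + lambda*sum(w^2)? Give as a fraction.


L2 sq norm = sum(w^2) = 29. J = 15 + 1/5 * 29 = 104/5.

104/5


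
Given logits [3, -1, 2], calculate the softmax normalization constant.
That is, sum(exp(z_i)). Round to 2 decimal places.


Denom = e^3=20.0855 + e^-1=0.3679 + e^2=7.3891. Sum = 27.8425, which rounds to 27.84.

27.84


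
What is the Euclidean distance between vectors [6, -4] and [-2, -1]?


d = sqrt(sum of squared differences). (6--2)^2=64, (-4--1)^2=9. Sum = 73.

sqrt(73)


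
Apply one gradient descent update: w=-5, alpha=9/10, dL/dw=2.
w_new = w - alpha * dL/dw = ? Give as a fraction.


w_new = -5 - 9/10 * 2 = -5 - 9/5 = -34/5.

-34/5


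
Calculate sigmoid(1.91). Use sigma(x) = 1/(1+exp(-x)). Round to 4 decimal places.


sigma(1.91) = 1/(1+e^(-1.91)) = 1/(1+0.148080) = 1/1.148080 = 0.8710.

0.8710


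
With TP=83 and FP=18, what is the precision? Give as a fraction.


Precision = TP / (TP + FP) = 83 / 101 = 83/101.

83/101


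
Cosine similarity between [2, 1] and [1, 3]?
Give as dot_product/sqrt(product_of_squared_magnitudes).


dot = 5. |a|^2 = 5, |b|^2 = 10. cos = 5/sqrt(50).

5/sqrt(50)


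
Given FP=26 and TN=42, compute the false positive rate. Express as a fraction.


FPR = FP / (FP + TN) = 26 / 68 = 13/34.

13/34


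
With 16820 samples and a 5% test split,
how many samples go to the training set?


Test set = 16820 * 5% = 841. Training set = 16820 - 841 = 15979.

15979


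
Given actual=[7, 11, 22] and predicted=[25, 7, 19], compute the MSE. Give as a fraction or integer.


MSE = (1/3) * ((7-25)^2=324 + (11-7)^2=16 + (22-19)^2=9). Sum = 349. MSE = 349/3.

349/3


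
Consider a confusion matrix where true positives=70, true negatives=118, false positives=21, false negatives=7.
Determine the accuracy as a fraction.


Accuracy = (TP + TN) / (TP + TN + FP + FN) = (70 + 118) / 216 = 47/54.

47/54


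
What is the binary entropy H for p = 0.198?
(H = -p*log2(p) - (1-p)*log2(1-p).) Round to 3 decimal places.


H = -0.198*log2(0.198) - 0.802*log2(0.802) = 0.718.

0.718


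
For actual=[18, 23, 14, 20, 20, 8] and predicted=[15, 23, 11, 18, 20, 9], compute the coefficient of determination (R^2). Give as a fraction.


Mean(y) = 103/6. SS_res = 23. SS_tot = 869/6. R^2 = 1 - 23/(869/6) = 731/869.

731/869


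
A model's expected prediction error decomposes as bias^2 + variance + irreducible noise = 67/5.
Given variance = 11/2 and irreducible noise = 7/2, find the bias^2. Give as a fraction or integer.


Total error = bias^2 + variance + irreducible noise. So bias^2 = 67/5 - 11/2 - 7/2 = 22/5.

22/5


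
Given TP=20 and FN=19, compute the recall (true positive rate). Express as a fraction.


Recall = TP / (TP + FN) = 20 / 39 = 20/39.

20/39


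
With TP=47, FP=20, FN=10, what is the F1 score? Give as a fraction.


Precision = 47/67 = 47/67. Recall = 47/57 = 47/57. F1 = 2*P*R/(P+R) = 47/62.

47/62


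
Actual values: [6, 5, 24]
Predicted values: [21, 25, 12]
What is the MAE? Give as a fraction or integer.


MAE = (1/3) * (|6-21|=15 + |5-25|=20 + |24-12|=12). Sum = 47. MAE = 47/3.

47/3


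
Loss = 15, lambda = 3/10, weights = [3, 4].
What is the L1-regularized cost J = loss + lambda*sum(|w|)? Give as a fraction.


L1 norm = sum(|w|) = 7. J = 15 + 3/10 * 7 = 171/10.

171/10


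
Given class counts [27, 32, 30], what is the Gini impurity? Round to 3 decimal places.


Total = 89. Proportions: 27/89, 32/89, 30/89. sum(p_i^2) = 0.3349. Gini = 1 - 0.3349 = 0.6651, which rounds to 0.665.

0.665


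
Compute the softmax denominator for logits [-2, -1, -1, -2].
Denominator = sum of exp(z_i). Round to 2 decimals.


Denom = e^-2=0.1353 + e^-1=0.3679 + e^-1=0.3679 + e^-2=0.1353. Sum = 1.0064, which rounds to 1.01.

1.01


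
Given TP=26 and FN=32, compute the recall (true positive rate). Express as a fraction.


Recall = TP / (TP + FN) = 26 / 58 = 13/29.

13/29


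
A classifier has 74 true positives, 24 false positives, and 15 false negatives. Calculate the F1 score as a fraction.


Precision = 74/98 = 37/49. Recall = 74/89 = 74/89. F1 = 2*P*R/(P+R) = 148/187.

148/187


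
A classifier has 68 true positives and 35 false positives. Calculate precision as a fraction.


Precision = TP / (TP + FP) = 68 / 103 = 68/103.

68/103


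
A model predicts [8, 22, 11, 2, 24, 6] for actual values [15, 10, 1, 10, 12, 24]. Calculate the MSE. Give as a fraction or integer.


MSE = (1/6) * ((15-8)^2=49 + (10-22)^2=144 + (1-11)^2=100 + (10-2)^2=64 + (12-24)^2=144 + (24-6)^2=324). Sum = 825. MSE = 275/2.

275/2


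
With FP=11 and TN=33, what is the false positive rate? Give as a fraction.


FPR = FP / (FP + TN) = 11 / 44 = 1/4.

1/4


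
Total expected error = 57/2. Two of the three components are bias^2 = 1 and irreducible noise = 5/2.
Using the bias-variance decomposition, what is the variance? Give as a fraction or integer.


Total error = bias^2 + variance + irreducible noise. So variance = 57/2 - 1 - 5/2 = 25.

25


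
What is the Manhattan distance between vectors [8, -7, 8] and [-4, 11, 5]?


d = sum of absolute differences: |8--4|=12 + |-7-11|=18 + |8-5|=3 = 33.

33


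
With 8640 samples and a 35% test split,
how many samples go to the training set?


Test set = 8640 * 35% = 3024. Training set = 8640 - 3024 = 5616.

5616


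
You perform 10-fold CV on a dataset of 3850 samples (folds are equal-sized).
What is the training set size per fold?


Each validation fold has 3850/10 = 385 samples. Training set = 3850 - 385 = 3465.

3465


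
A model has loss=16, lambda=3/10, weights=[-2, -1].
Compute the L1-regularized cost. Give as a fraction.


L1 norm = sum(|w|) = 3. J = 16 + 3/10 * 3 = 169/10.

169/10


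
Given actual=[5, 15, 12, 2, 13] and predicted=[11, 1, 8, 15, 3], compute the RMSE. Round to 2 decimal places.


MSE = 103.4000. RMSE = sqrt(103.4000) = 10.17.

10.17


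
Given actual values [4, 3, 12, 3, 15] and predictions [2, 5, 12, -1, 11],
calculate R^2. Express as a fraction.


Mean(y) = 37/5. SS_res = 40. SS_tot = 646/5. R^2 = 1 - 40/(646/5) = 223/323.

223/323


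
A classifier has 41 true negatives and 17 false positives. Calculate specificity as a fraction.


Specificity = TN / (TN + FP) = 41 / 58 = 41/58.

41/58


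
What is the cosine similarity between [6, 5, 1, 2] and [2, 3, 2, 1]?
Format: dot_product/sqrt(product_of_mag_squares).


dot = 31. |a|^2 = 66, |b|^2 = 18. cos = 31/sqrt(1188).

31/sqrt(1188)


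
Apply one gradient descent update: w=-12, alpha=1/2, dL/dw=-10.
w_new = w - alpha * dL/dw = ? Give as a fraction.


w_new = -12 - 1/2 * -10 = -12 - -5 = -7.

-7


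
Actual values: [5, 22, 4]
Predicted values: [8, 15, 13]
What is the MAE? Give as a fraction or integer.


MAE = (1/3) * (|5-8|=3 + |22-15|=7 + |4-13|=9). Sum = 19. MAE = 19/3.

19/3


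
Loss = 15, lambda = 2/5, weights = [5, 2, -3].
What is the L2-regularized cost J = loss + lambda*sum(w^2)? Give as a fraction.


L2 sq norm = sum(w^2) = 38. J = 15 + 2/5 * 38 = 151/5.

151/5


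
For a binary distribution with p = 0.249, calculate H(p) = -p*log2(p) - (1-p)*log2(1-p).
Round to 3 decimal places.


H = -0.249*log2(0.249) - 0.751*log2(0.751) = 0.810.

0.810


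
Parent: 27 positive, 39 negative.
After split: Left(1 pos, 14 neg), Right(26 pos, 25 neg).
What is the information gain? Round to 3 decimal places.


H(parent) = 0.9760. H(left) = 0.3534, H(right) = 0.9997. Weighted = (15/66)*0.3534 + (51/66)*0.9997 = 0.8528. IG = 0.9760 - 0.8528 = 0.1232, which rounds to 0.123.

0.123


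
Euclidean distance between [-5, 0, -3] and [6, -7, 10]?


d = sqrt(sum of squared differences). (-5-6)^2=121, (0--7)^2=49, (-3-10)^2=169. Sum = 339.

sqrt(339)


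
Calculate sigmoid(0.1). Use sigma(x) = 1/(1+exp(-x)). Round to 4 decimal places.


sigma(0.1) = 1/(1+e^(-0.1)) = 1/(1+0.904837) = 1/1.904837 = 0.5250.

0.5250


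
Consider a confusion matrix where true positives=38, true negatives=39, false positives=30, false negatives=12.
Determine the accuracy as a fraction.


Accuracy = (TP + TN) / (TP + TN + FP + FN) = (38 + 39) / 119 = 11/17.

11/17


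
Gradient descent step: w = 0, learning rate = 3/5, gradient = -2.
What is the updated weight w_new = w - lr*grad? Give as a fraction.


w_new = 0 - 3/5 * -2 = 0 - -6/5 = 6/5.

6/5


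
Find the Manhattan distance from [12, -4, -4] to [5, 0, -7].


d = sum of absolute differences: |12-5|=7 + |-4-0|=4 + |-4--7|=3 = 14.

14


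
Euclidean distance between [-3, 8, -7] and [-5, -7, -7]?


d = sqrt(sum of squared differences). (-3--5)^2=4, (8--7)^2=225, (-7--7)^2=0. Sum = 229.

sqrt(229)


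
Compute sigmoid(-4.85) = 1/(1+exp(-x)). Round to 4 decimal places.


sigma(-4.85) = 1/(1+e^(4.85)) = 1/(1+127.740390) = 1/128.740390 = 0.0078.

0.0078


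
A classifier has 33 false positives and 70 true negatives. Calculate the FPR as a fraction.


FPR = FP / (FP + TN) = 33 / 103 = 33/103.

33/103


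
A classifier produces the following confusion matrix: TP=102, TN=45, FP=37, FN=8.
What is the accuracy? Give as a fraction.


Accuracy = (TP + TN) / (TP + TN + FP + FN) = (102 + 45) / 192 = 49/64.

49/64


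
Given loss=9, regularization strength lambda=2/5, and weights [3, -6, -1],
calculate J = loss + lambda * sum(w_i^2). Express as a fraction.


L2 sq norm = sum(w^2) = 46. J = 9 + 2/5 * 46 = 137/5.

137/5


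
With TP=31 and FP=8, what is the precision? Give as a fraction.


Precision = TP / (TP + FP) = 31 / 39 = 31/39.

31/39


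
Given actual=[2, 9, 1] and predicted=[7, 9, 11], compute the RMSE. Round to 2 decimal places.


MSE = 41.6667. RMSE = sqrt(41.6667) = 6.45.

6.45


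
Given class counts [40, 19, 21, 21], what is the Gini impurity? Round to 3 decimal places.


Total = 101. Proportions: 40/101, 19/101, 21/101, 21/101. sum(p_i^2) = 0.2787. Gini = 1 - 0.2787 = 0.7213, which rounds to 0.721.

0.721


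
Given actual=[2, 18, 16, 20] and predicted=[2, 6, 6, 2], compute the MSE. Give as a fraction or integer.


MSE = (1/4) * ((2-2)^2=0 + (18-6)^2=144 + (16-6)^2=100 + (20-2)^2=324). Sum = 568. MSE = 142.

142


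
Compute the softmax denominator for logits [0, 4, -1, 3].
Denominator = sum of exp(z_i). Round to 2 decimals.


Denom = e^0=1.0000 + e^4=54.5982 + e^-1=0.3679 + e^3=20.0855. Sum = 76.0516, which rounds to 76.05.

76.05


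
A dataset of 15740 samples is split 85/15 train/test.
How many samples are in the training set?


Test set = 15740 * 15% = 2361. Training set = 15740 - 2361 = 13379.

13379


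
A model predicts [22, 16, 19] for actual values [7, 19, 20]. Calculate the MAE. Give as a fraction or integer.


MAE = (1/3) * (|7-22|=15 + |19-16|=3 + |20-19|=1). Sum = 19. MAE = 19/3.

19/3


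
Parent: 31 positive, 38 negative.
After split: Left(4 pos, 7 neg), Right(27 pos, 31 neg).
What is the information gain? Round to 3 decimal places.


H(parent) = 0.9926. H(left) = 0.9457, H(right) = 0.9966. Weighted = (11/69)*0.9457 + (58/69)*0.9966 = 0.9885. IG = 0.9926 - 0.9885 = 0.0041, which rounds to 0.004.

0.004


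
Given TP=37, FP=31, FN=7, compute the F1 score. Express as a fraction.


Precision = 37/68 = 37/68. Recall = 37/44 = 37/44. F1 = 2*P*R/(P+R) = 37/56.

37/56


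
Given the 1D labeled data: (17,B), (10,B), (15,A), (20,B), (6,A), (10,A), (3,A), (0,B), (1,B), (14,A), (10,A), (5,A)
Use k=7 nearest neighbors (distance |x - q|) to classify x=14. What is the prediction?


Distances: |17-14|=3, |10-14|=4, |15-14|=1, |20-14|=6, |6-14|=8, |10-14|=4, |3-14|=11, |0-14|=14, |1-14|=13, |14-14|=0, |10-14|=4, |5-14|=9. 7 nearest: (14,A), (15,A), (17,B), (10,A), (10,A), (10,B), (20,B). Counts: {'A': 4, 'B': 3}. Majority class: A.

A


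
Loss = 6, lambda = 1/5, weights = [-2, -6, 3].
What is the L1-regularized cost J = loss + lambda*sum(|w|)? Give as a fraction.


L1 norm = sum(|w|) = 11. J = 6 + 1/5 * 11 = 41/5.

41/5


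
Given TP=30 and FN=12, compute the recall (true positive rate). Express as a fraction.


Recall = TP / (TP + FN) = 30 / 42 = 5/7.

5/7


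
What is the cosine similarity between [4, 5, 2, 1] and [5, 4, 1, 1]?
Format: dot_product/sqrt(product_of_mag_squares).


dot = 43. |a|^2 = 46, |b|^2 = 43. cos = 43/sqrt(1978).

43/sqrt(1978)


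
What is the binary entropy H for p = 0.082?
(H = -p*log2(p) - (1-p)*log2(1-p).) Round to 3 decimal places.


H = -0.082*log2(0.082) - 0.918*log2(0.918) = 0.409.

0.409


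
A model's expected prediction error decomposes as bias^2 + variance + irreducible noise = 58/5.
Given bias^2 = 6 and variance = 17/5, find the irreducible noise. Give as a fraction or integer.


Total error = bias^2 + variance + irreducible noise. So irreducible noise = 58/5 - 6 - 17/5 = 11/5.

11/5


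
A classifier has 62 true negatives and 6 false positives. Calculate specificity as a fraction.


Specificity = TN / (TN + FP) = 62 / 68 = 31/34.

31/34


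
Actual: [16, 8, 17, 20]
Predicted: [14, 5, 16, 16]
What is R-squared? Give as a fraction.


Mean(y) = 61/4. SS_res = 30. SS_tot = 315/4. R^2 = 1 - 30/(315/4) = 13/21.

13/21


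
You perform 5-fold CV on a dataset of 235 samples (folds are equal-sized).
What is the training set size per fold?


Each validation fold has 235/5 = 47 samples. Training set = 235 - 47 = 188.

188


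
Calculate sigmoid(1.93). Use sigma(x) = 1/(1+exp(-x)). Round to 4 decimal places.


sigma(1.93) = 1/(1+e^(-1.93)) = 1/(1+0.145148) = 1/1.145148 = 0.8732.

0.8732


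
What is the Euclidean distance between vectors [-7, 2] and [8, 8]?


d = sqrt(sum of squared differences). (-7-8)^2=225, (2-8)^2=36. Sum = 261.

sqrt(261)


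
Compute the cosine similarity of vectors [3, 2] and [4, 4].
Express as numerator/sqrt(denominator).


dot = 20. |a|^2 = 13, |b|^2 = 32. cos = 20/sqrt(416).

20/sqrt(416)


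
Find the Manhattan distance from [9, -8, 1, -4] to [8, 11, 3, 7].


d = sum of absolute differences: |9-8|=1 + |-8-11|=19 + |1-3|=2 + |-4-7|=11 = 33.

33


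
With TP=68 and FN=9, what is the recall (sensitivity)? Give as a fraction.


Recall = TP / (TP + FN) = 68 / 77 = 68/77.

68/77


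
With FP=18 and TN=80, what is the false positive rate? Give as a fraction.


FPR = FP / (FP + TN) = 18 / 98 = 9/49.

9/49


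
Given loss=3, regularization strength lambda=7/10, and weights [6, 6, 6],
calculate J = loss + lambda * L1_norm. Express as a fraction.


L1 norm = sum(|w|) = 18. J = 3 + 7/10 * 18 = 78/5.

78/5


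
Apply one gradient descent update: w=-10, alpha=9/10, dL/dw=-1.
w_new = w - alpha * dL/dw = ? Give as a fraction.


w_new = -10 - 9/10 * -1 = -10 - -9/10 = -91/10.

-91/10


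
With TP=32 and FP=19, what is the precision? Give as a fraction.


Precision = TP / (TP + FP) = 32 / 51 = 32/51.

32/51


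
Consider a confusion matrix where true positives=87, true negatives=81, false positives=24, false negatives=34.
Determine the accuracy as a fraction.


Accuracy = (TP + TN) / (TP + TN + FP + FN) = (87 + 81) / 226 = 84/113.

84/113


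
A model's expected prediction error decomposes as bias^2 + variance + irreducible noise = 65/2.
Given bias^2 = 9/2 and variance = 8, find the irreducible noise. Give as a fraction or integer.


Total error = bias^2 + variance + irreducible noise. So irreducible noise = 65/2 - 9/2 - 8 = 20.

20


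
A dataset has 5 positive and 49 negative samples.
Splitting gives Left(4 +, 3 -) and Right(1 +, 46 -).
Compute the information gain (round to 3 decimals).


H(parent) = 0.4451. H(left) = 0.9852, H(right) = 0.1485. Weighted = (7/54)*0.9852 + (47/54)*0.1485 = 0.2570. IG = 0.4451 - 0.2570 = 0.1881, which rounds to 0.188.

0.188


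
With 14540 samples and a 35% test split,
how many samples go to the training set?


Test set = 14540 * 35% = 5089. Training set = 14540 - 5089 = 9451.

9451


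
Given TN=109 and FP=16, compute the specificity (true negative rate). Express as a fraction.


Specificity = TN / (TN + FP) = 109 / 125 = 109/125.

109/125


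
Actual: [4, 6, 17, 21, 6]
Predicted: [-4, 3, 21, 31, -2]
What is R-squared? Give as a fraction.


Mean(y) = 54/5. SS_res = 253. SS_tot = 1174/5. R^2 = 1 - 253/(1174/5) = -91/1174.

-91/1174


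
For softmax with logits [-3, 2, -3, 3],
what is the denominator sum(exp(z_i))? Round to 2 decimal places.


Denom = e^-3=0.0498 + e^2=7.3891 + e^-3=0.0498 + e^3=20.0855. Sum = 27.5742, which rounds to 27.57.

27.57


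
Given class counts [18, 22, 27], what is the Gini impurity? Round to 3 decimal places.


Total = 67. Proportions: 18/67, 22/67, 27/67. sum(p_i^2) = 0.3424. Gini = 1 - 0.3424 = 0.6576, which rounds to 0.658.

0.658


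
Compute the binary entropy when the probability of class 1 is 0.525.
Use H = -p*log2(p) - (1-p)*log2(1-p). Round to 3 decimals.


H = -0.525*log2(0.525) - 0.475*log2(0.475) = 0.998.

0.998


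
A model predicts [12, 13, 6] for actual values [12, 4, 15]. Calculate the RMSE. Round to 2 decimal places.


MSE = 54.0000. RMSE = sqrt(54.0000) = 7.35.

7.35


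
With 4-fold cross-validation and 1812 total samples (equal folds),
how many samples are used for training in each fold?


Each validation fold has 1812/4 = 453 samples. Training set = 1812 - 453 = 1359.

1359


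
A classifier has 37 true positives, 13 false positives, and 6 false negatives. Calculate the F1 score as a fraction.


Precision = 37/50 = 37/50. Recall = 37/43 = 37/43. F1 = 2*P*R/(P+R) = 74/93.

74/93


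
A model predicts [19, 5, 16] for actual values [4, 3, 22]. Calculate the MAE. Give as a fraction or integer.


MAE = (1/3) * (|4-19|=15 + |3-5|=2 + |22-16|=6). Sum = 23. MAE = 23/3.

23/3


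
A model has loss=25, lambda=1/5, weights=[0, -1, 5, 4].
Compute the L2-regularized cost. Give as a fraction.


L2 sq norm = sum(w^2) = 42. J = 25 + 1/5 * 42 = 167/5.

167/5


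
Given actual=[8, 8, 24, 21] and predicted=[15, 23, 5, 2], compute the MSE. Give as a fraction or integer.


MSE = (1/4) * ((8-15)^2=49 + (8-23)^2=225 + (24-5)^2=361 + (21-2)^2=361). Sum = 996. MSE = 249.

249


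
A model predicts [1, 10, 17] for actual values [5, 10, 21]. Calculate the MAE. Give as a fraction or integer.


MAE = (1/3) * (|5-1|=4 + |10-10|=0 + |21-17|=4). Sum = 8. MAE = 8/3.

8/3


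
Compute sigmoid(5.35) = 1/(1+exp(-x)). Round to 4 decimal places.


sigma(5.35) = 1/(1+e^(-5.35)) = 1/(1+0.004748) = 1/1.004748 = 0.9953.

0.9953


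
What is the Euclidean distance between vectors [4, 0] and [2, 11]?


d = sqrt(sum of squared differences). (4-2)^2=4, (0-11)^2=121. Sum = 125.

sqrt(125)


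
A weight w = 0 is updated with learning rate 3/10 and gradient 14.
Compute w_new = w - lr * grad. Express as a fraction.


w_new = 0 - 3/10 * 14 = 0 - 21/5 = -21/5.

-21/5


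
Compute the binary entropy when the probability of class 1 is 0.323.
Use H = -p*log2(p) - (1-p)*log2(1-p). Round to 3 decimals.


H = -0.323*log2(0.323) - 0.677*log2(0.677) = 0.908.

0.908


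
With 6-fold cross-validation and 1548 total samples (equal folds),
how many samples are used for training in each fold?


Each validation fold has 1548/6 = 258 samples. Training set = 1548 - 258 = 1290.

1290


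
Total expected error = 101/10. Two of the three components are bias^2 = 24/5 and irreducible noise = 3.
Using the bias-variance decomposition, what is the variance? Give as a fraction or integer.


Total error = bias^2 + variance + irreducible noise. So variance = 101/10 - 24/5 - 3 = 23/10.

23/10


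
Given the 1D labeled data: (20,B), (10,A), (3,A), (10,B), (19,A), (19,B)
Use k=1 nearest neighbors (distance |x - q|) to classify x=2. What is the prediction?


Distances: |20-2|=18, |10-2|=8, |3-2|=1, |10-2|=8, |19-2|=17, |19-2|=17. 1 nearest: (3,A). Counts: {'A': 1}. Majority class: A.

A


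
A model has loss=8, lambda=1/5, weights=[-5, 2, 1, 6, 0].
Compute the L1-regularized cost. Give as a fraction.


L1 norm = sum(|w|) = 14. J = 8 + 1/5 * 14 = 54/5.

54/5


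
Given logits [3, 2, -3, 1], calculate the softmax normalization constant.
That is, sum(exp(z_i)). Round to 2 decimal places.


Denom = e^3=20.0855 + e^2=7.3891 + e^-3=0.0498 + e^1=2.7183. Sum = 30.2427, which rounds to 30.24.

30.24


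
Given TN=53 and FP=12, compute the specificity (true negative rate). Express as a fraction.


Specificity = TN / (TN + FP) = 53 / 65 = 53/65.

53/65


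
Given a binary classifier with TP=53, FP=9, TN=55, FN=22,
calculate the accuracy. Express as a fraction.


Accuracy = (TP + TN) / (TP + TN + FP + FN) = (53 + 55) / 139 = 108/139.

108/139


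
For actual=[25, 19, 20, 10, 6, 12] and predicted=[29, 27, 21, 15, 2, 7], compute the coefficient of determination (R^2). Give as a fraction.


Mean(y) = 46/3. SS_res = 147. SS_tot = 766/3. R^2 = 1 - 147/(766/3) = 325/766.

325/766


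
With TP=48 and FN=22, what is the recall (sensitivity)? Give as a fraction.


Recall = TP / (TP + FN) = 48 / 70 = 24/35.

24/35


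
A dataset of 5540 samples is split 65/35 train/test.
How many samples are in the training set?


Test set = 5540 * 35% = 1939. Training set = 5540 - 1939 = 3601.

3601


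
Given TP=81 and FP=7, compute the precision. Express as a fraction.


Precision = TP / (TP + FP) = 81 / 88 = 81/88.

81/88


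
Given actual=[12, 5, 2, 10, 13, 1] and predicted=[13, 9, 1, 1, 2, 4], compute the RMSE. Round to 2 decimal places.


MSE = 38.1667. RMSE = sqrt(38.1667) = 6.18.

6.18


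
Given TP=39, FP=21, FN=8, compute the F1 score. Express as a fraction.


Precision = 39/60 = 13/20. Recall = 39/47 = 39/47. F1 = 2*P*R/(P+R) = 78/107.

78/107


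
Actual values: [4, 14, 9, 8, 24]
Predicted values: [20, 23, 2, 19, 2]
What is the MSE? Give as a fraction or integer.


MSE = (1/5) * ((4-20)^2=256 + (14-23)^2=81 + (9-2)^2=49 + (8-19)^2=121 + (24-2)^2=484). Sum = 991. MSE = 991/5.

991/5


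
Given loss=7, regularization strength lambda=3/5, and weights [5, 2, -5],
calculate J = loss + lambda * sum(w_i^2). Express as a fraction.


L2 sq norm = sum(w^2) = 54. J = 7 + 3/5 * 54 = 197/5.

197/5


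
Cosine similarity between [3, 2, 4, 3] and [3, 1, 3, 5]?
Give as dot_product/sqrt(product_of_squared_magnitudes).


dot = 38. |a|^2 = 38, |b|^2 = 44. cos = 38/sqrt(1672).

38/sqrt(1672)


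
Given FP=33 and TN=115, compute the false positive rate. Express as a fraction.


FPR = FP / (FP + TN) = 33 / 148 = 33/148.

33/148


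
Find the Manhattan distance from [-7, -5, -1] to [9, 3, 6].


d = sum of absolute differences: |-7-9|=16 + |-5-3|=8 + |-1-6|=7 = 31.

31


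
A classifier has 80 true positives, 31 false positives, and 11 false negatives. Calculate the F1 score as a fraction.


Precision = 80/111 = 80/111. Recall = 80/91 = 80/91. F1 = 2*P*R/(P+R) = 80/101.

80/101


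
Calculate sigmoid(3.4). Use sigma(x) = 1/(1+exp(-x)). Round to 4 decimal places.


sigma(3.4) = 1/(1+e^(-3.4)) = 1/(1+0.033373) = 1/1.033373 = 0.9677.

0.9677


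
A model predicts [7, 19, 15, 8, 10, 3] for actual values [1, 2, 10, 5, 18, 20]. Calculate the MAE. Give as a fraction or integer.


MAE = (1/6) * (|1-7|=6 + |2-19|=17 + |10-15|=5 + |5-8|=3 + |18-10|=8 + |20-3|=17). Sum = 56. MAE = 28/3.

28/3


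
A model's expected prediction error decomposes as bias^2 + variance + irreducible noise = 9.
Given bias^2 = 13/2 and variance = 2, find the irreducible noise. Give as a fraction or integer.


Total error = bias^2 + variance + irreducible noise. So irreducible noise = 9 - 13/2 - 2 = 1/2.

1/2


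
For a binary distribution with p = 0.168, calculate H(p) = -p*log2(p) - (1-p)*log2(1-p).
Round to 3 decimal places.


H = -0.168*log2(0.168) - 0.832*log2(0.832) = 0.653.

0.653


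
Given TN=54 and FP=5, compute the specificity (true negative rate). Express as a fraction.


Specificity = TN / (TN + FP) = 54 / 59 = 54/59.

54/59


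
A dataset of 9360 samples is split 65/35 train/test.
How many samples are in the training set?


Test set = 9360 * 35% = 3276. Training set = 9360 - 3276 = 6084.

6084


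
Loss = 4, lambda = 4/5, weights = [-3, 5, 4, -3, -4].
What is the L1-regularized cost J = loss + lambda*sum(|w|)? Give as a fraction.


L1 norm = sum(|w|) = 19. J = 4 + 4/5 * 19 = 96/5.

96/5


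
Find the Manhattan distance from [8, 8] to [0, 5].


d = sum of absolute differences: |8-0|=8 + |8-5|=3 = 11.

11


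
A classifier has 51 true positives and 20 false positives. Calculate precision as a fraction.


Precision = TP / (TP + FP) = 51 / 71 = 51/71.

51/71


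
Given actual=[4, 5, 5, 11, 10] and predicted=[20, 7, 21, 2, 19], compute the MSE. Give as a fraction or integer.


MSE = (1/5) * ((4-20)^2=256 + (5-7)^2=4 + (5-21)^2=256 + (11-2)^2=81 + (10-19)^2=81). Sum = 678. MSE = 678/5.

678/5


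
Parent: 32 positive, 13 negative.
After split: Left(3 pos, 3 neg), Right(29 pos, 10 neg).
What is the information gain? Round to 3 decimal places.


H(parent) = 0.8673. H(left) = 1.0000, H(right) = 0.8213. Weighted = (6/45)*1.0000 + (39/45)*0.8213 = 0.8451. IG = 0.8673 - 0.8451 = 0.0222, which rounds to 0.022.

0.022


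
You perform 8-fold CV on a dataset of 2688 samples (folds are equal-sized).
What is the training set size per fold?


Each validation fold has 2688/8 = 336 samples. Training set = 2688 - 336 = 2352.

2352


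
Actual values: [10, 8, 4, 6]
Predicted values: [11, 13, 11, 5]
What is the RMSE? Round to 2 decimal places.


MSE = 19.0000. RMSE = sqrt(19.0000) = 4.36.

4.36


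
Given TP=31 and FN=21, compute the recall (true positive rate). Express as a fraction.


Recall = TP / (TP + FN) = 31 / 52 = 31/52.

31/52


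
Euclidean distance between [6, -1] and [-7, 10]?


d = sqrt(sum of squared differences). (6--7)^2=169, (-1-10)^2=121. Sum = 290.

sqrt(290)


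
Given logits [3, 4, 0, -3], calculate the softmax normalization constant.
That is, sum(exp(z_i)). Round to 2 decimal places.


Denom = e^3=20.0855 + e^4=54.5982 + e^0=1.0000 + e^-3=0.0498. Sum = 75.7335, which rounds to 75.73.

75.73


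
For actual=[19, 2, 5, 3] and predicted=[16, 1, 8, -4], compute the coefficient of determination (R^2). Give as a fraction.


Mean(y) = 29/4. SS_res = 68. SS_tot = 755/4. R^2 = 1 - 68/(755/4) = 483/755.

483/755


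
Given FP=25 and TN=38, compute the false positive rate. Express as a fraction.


FPR = FP / (FP + TN) = 25 / 63 = 25/63.

25/63


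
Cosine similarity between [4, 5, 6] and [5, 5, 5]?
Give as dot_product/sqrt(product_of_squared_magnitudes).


dot = 75. |a|^2 = 77, |b|^2 = 75. cos = 75/sqrt(5775).

75/sqrt(5775)


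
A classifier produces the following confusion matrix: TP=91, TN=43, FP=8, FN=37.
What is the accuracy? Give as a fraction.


Accuracy = (TP + TN) / (TP + TN + FP + FN) = (91 + 43) / 179 = 134/179.

134/179


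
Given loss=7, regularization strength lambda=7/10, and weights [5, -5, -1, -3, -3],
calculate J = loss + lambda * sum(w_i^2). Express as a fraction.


L2 sq norm = sum(w^2) = 69. J = 7 + 7/10 * 69 = 553/10.

553/10


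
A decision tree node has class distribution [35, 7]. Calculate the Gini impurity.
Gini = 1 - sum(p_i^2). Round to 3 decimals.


Total = 42. Proportions: 35/42, 7/42. sum(p_i^2) = 0.7222. Gini = 1 - 0.7222 = 0.2778, which rounds to 0.278.

0.278


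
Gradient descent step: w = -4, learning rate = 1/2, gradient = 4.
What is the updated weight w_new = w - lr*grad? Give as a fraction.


w_new = -4 - 1/2 * 4 = -4 - 2 = -6.

-6


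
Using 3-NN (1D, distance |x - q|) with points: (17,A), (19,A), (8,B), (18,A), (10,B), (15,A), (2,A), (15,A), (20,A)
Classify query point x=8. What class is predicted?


Distances: |17-8|=9, |19-8|=11, |8-8|=0, |18-8|=10, |10-8|=2, |15-8|=7, |2-8|=6, |15-8|=7, |20-8|=12. 3 nearest: (8,B), (10,B), (2,A). Counts: {'B': 2, 'A': 1}. Majority class: B.

B


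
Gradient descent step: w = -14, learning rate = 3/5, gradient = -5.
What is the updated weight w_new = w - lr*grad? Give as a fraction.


w_new = -14 - 3/5 * -5 = -14 - -3 = -11.

-11


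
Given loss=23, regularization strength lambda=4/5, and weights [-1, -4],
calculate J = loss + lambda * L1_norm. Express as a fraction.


L1 norm = sum(|w|) = 5. J = 23 + 4/5 * 5 = 27.

27


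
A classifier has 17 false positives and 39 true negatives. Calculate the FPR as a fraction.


FPR = FP / (FP + TN) = 17 / 56 = 17/56.

17/56


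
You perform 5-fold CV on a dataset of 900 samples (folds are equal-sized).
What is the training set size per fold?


Each validation fold has 900/5 = 180 samples. Training set = 900 - 180 = 720.

720


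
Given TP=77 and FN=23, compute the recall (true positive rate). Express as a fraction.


Recall = TP / (TP + FN) = 77 / 100 = 77/100.

77/100


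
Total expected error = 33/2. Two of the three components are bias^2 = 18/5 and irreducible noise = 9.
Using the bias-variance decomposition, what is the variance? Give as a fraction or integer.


Total error = bias^2 + variance + irreducible noise. So variance = 33/2 - 18/5 - 9 = 39/10.

39/10


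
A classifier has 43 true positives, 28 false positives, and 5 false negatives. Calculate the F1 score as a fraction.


Precision = 43/71 = 43/71. Recall = 43/48 = 43/48. F1 = 2*P*R/(P+R) = 86/119.

86/119


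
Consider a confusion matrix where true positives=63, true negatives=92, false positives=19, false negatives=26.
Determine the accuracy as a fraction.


Accuracy = (TP + TN) / (TP + TN + FP + FN) = (63 + 92) / 200 = 31/40.

31/40


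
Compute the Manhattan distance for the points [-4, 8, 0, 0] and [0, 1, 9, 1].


d = sum of absolute differences: |-4-0|=4 + |8-1|=7 + |0-9|=9 + |0-1|=1 = 21.

21
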